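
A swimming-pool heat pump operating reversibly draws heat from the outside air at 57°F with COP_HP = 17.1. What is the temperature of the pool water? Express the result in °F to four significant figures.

89.09 °F

COP_HP = T_H/(T_H − T_C) rearranges to T_H = COP·T_C/(COP − 1).
With T_C = 287.04 K, T_H = 17.1 × 287.04/16.10 = 304.87 K.
Converting, 304.87 K = 89.09°F.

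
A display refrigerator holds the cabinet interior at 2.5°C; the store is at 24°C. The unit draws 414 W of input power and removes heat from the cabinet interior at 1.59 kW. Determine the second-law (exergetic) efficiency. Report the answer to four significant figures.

Converting, Q̇_C = 1.590 kW = 1590 W, so COP_actual = Q̇_C/Ẇ = 1590/414.0 = 3.841.
In absolute terms T_C = 275.65 K and T_H = 297.15 K, so ΔT = 21.50 K.
COP_Carnot = T_C/ΔT = 275.65/21.50 = 12.82.
η_II = COP_actual/COP_Carnot = 3.841/12.82 = 0.2996.

0.2996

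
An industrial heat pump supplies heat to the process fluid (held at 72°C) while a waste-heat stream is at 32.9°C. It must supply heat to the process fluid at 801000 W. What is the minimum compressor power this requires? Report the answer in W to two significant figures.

91000 W

In absolute terms T_C = 306.05 K and T_H = 345.15 K, so ΔT = 39.10 K.
COP_Carnot = T_H/ΔT = 345.15/39.10 = 8.827.
Ẇ_min = Q̇/COP_Carnot = 801000/8.827 = 90740 W.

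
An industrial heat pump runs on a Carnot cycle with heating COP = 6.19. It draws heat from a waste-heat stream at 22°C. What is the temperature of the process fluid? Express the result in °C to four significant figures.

COP_HP = T_H/(T_H − T_C) rearranges to T_H = COP·T_C/(COP − 1).
With T_C = 295.15 K, T_H = 6.19 × 295.15/5.190 = 352.02 K.
Converting, 352.02 K = 78.87°C.

78.87 °C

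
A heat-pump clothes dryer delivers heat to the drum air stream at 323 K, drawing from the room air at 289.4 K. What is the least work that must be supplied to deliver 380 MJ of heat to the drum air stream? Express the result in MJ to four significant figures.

39.53 MJ

The reservoir spacing is ΔT = 323 − 289.4 = 33.60 K.
The reversible limit is COP_HP = T_H/ΔT = 9.613, so W_min = Q_H/COP = Q_H·ΔT/T_H.
W_min = 380.0 × 33.60/323.00 = 39.53 MJ.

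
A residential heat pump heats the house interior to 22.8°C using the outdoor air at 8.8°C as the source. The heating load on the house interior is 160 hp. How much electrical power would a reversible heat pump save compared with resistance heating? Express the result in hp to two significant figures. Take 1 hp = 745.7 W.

In absolute terms T_C = 281.95 K and T_H = 295.95 K, so ΔT = 14.00 K.
COP_Carnot = T_H/ΔT = 295.95/14.00 = 21.14.
Resistance heating needs Ẇ_res = Q̇_H = 160.0 hp; the reversible heat pump needs only Ẇ_hp = Q̇_H/COP = 7.569 hp.
Saving = 160.0 − 7.569 = 152.4 hp.

150 hp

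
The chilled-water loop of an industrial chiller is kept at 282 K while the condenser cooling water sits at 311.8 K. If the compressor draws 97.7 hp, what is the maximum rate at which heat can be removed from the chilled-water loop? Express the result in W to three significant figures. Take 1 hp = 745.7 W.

689000 W

The reservoir spacing is ΔT = 311.8 − 282 = 29.80 K.
COP_Carnot = T_C/ΔT = 282.00/29.80 = 9.463.
Q̇_max = COP_Carnot × Ẇ = 9.463 × 97.70 hp = 924.5 hp = 689400 W.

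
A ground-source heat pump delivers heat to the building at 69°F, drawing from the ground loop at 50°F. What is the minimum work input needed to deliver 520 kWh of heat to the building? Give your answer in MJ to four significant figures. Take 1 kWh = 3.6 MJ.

In absolute terms T_C = 283.15 K and T_H = 293.71 K, so ΔT = 10.56 K.
The reversible limit is COP_HP = T_H/ΔT = 27.82, so W_min = Q_H/COP = Q_H·ΔT/T_H.
W_min = 520.0 × 10.56/293.71 = 18.69 kWh = 67.28 MJ.

67.28 MJ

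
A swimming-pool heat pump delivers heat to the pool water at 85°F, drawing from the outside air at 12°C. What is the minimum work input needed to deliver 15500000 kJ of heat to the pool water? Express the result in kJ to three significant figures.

894000 kJ

In absolute terms T_C = 285.15 K and T_H = 302.59 K, so ΔT = 17.44 K.
The reversible limit is COP_HP = T_H/ΔT = 17.35, so W_min = Q_H/COP = Q_H·ΔT/T_H.
W_min = 15500000 × 17.44/302.59 = 893600 kJ.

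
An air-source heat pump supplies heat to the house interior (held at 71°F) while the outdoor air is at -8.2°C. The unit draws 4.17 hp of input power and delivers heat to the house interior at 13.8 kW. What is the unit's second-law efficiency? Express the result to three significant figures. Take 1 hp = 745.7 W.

Converting, Q̇_H = 13.80 kW = 18.51 hp, so COP_actual = Q̇_H/Ẇ = 18.51/4.170 = 4.438.
In absolute terms T_C = 264.95 K and T_H = 294.82 K, so ΔT = 29.87 K.
COP_Carnot = T_H/ΔT = 294.82/29.87 = 9.871.
η_II = COP_actual/COP_Carnot = 4.438/9.871 = 0.4496.

0.450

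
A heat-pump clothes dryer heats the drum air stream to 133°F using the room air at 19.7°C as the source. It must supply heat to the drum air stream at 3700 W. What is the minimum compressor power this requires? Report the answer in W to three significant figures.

In absolute terms T_C = 292.85 K and T_H = 329.26 K, so ΔT = 36.41 K.
COP_Carnot = T_H/ΔT = 329.26/36.41 = 9.043.
Ẇ_min = Q̇/COP_Carnot = 3700/9.043 = 409.2 W.

409 W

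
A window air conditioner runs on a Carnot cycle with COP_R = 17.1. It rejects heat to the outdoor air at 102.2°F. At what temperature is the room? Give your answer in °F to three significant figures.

For a Carnot refrigerator COP_R = T_C/(T_H − T_C), so T_C = COP·T_H/(1 + COP).
With T_H = 312.15 K, T_C = 17.1 × 312.15/18.10 = 294.90 K.
Converting, 294.90 K = 71.16°F.

71.2 °F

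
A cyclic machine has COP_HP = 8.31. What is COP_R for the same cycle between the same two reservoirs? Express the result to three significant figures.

Since Q_H = Q_C + W for any cycle, COP_R = Q_C/W = Q_H/W − 1.
COP_R = 8.31 − 1 = 7.31.

7.31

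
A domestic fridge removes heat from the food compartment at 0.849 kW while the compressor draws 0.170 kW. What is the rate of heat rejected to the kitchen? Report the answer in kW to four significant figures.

For a cyclic device the first law requires Q̇_H = Q̇_C + Ẇ.
Q̇_H = Q̇_C + Ẇ = 1.019 kW.

1.019 kW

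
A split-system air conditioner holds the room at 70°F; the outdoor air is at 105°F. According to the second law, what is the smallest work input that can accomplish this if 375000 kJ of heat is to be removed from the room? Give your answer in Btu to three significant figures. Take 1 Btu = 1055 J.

23500 Btu

In absolute terms T_C = 294.26 K and T_H = 313.71 K, so ΔT = 19.44 K.
The reversible limit is COP_R = T_C/ΔT = 15.13, so W_min = Q_C/COP = Q_C·ΔT/T_C.
W_min = 375000 × 19.44/294.26 = 24780 kJ = 23490 Btu.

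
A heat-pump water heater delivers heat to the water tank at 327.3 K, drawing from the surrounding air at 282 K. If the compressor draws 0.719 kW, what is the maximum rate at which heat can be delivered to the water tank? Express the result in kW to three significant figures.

The reservoir spacing is ΔT = 327.3 − 282 = 45.30 K.
COP_Carnot = T_H/ΔT = 327.30/45.30 = 7.225.
Q̇_max = COP_Carnot × Ẇ = 7.225 × 0.7190 kW = 5.195 kW.

5.19 kW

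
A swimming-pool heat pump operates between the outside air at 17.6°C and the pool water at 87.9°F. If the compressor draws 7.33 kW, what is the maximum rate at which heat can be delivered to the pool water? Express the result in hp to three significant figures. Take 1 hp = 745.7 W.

222 hp

In absolute terms T_C = 290.75 K and T_H = 304.21 K, so ΔT = 13.46 K.
COP_Carnot = T_H/ΔT = 304.21/13.46 = 22.61.
Q̇_max = COP_Carnot × Ẇ = 22.61 × 7.330 kW = 165.7 kW = 222.2 hp.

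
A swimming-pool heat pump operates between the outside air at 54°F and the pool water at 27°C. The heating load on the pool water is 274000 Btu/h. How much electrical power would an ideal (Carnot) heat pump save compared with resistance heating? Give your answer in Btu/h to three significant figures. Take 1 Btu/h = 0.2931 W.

In absolute terms T_C = 285.37 K and T_H = 300.15 K, so ΔT = 14.78 K.
COP_Carnot = T_H/ΔT = 300.15/14.78 = 20.31.
Resistance heating needs Ẇ_res = Q̇_H = 274000 Btu/h; the reversible heat pump needs only Ẇ_hp = Q̇_H/COP = 13490 Btu/h.
Saving = 274000 − 13490 = 260500 Btu/h.

261000 Btu/h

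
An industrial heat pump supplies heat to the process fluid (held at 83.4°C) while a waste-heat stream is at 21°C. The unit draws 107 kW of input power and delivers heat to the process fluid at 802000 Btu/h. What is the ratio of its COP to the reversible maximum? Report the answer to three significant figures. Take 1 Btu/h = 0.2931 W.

0.384

Converting, Q̇_H = 802000 Btu/h = 235.1 kW, so COP_actual = Q̇_H/Ẇ = 235.1/107.0 = 2.197.
In absolute terms T_C = 294.15 K and T_H = 356.55 K, so ΔT = 62.40 K.
COP_Carnot = T_H/ΔT = 356.55/62.40 = 5.714.
η_II = COP_actual/COP_Carnot = 2.197/5.714 = 0.3845.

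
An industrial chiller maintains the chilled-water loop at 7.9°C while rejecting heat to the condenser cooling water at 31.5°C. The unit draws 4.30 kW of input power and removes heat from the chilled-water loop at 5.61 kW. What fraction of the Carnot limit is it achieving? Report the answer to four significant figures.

COP_actual = Q̇_C/Ẇ = 5.610/4.300 = 1.305.
In absolute terms T_C = 281.05 K and T_H = 304.65 K, so ΔT = 23.60 K.
COP_Carnot = T_C/ΔT = 281.05/23.60 = 11.91.
η_II = COP_actual/COP_Carnot = 1.305/11.91 = 0.1096.

0.1096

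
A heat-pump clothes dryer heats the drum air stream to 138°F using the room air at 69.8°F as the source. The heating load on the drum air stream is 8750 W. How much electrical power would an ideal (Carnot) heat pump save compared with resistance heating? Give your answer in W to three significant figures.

7750 W

In absolute terms T_C = 294.15 K and T_H = 332.04 K, so ΔT = 37.89 K.
COP_Carnot = T_H/ΔT = 332.04/37.89 = 8.763.
Resistance heating needs Ẇ_res = Q̇_H = 8750 W; the reversible heat pump needs only Ẇ_hp = Q̇_H/COP = 998.5 W.
Saving = 8750 − 998.5 = 7752 W.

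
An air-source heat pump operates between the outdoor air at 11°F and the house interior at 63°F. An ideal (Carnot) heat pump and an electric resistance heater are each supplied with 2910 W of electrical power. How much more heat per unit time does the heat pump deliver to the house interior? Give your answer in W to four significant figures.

26340 W

In absolute terms T_C = 261.48 K and T_H = 290.37 K, so ΔT = 28.89 K.
COP_Carnot = T_H/ΔT = 290.37/28.89 = 10.05.
The heat pump delivers Q̇_H = COP × Ẇ = 29250 W; the resistance heater delivers Ẇ = 2910 W.
Extra = (COP − 1)·Ẇ = 26340 W.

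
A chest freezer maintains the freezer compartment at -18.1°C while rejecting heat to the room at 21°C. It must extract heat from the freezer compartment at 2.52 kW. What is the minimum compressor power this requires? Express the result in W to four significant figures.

In absolute terms T_C = 255.05 K and T_H = 294.15 K, so ΔT = 39.10 K.
COP_Carnot = T_C/ΔT = 255.05/39.10 = 6.523.
Ẇ_min = Q̇/COP_Carnot = 2.520/6.523 = 0.3863 kW = 386.3 W.

386.3 W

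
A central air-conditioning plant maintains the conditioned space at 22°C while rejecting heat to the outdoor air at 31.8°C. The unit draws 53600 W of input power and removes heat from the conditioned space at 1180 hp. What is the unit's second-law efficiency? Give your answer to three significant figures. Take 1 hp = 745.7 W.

0.545

Converting, Q̇_C = 1180 hp = 879900 W, so COP_actual = Q̇_C/Ẇ = 879900/53600 = 16.42.
In absolute terms T_C = 295.15 K and T_H = 304.95 K, so ΔT = 9.800 K.
COP_Carnot = T_C/ΔT = 295.15/9.800 = 30.12.
η_II = COP_actual/COP_Carnot = 16.42/30.12 = 0.5451.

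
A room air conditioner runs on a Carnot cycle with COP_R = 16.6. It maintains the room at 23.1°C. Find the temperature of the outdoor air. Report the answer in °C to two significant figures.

41 °C

COP_R = T_C/(T_H − T_C) gives T_H − T_C = T_C/COP.
With T_C = 296.25 K, T_H = 296.25 × (1 + 1/16.6) = 314.10 K.
Converting, 314.10 K = 40.95°C.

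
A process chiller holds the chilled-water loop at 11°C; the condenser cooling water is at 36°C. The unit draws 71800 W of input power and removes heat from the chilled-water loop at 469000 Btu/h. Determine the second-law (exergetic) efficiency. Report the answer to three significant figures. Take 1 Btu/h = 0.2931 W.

0.168

Converting, Q̇_C = 469000 Btu/h = 137500 W, so COP_actual = Q̇_C/Ẇ = 137500/71800 = 1.915.
In absolute terms T_C = 284.15 K and T_H = 309.15 K, so ΔT = 25.00 K.
COP_Carnot = T_C/ΔT = 284.15/25.00 = 11.37.
η_II = COP_actual/COP_Carnot = 1.915/11.37 = 0.1684.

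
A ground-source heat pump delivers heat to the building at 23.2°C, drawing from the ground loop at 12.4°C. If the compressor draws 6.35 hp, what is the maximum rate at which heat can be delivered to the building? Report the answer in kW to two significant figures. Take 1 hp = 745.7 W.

130 kW

In absolute terms T_C = 285.55 K and T_H = 296.35 K, so ΔT = 10.80 K.
COP_Carnot = T_H/ΔT = 296.35/10.80 = 27.44.
Q̇_max = COP_Carnot × Ẇ = 27.44 × 6.350 hp = 174.2 hp = 129.9 kW.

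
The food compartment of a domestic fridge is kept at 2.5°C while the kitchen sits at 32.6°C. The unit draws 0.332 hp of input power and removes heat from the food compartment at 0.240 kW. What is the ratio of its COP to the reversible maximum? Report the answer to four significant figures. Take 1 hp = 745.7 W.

0.1059

Converting, Q̇_C = 0.2400 kW = 0.3218 hp, so COP_actual = Q̇_C/Ẇ = 0.3218/0.3320 = 0.9694.
In absolute terms T_C = 275.65 K and T_H = 305.75 K, so ΔT = 30.10 K.
COP_Carnot = T_C/ΔT = 275.65/30.10 = 9.158.
η_II = COP_actual/COP_Carnot = 0.9694/9.158 = 0.1059.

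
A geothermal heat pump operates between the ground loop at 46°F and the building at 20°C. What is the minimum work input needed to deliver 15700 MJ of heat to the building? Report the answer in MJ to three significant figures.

655 MJ

In absolute terms T_C = 280.93 K and T_H = 293.15 K, so ΔT = 12.22 K.
The reversible limit is COP_HP = T_H/ΔT = 23.99, so W_min = Q_H/COP = Q_H·ΔT/T_H.
W_min = 15700 × 12.22/293.15 = 654.6 MJ.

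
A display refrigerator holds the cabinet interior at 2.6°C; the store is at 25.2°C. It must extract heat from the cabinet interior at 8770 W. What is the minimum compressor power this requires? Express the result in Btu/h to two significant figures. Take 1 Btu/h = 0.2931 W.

2500 Btu/h

In absolute terms T_C = 275.75 K and T_H = 298.35 K, so ΔT = 22.60 K.
COP_Carnot = T_C/ΔT = 275.75/22.60 = 12.20.
Ẇ_min = Q̇/COP_Carnot = 8770/12.20 = 718.8 W = 2452 Btu/h.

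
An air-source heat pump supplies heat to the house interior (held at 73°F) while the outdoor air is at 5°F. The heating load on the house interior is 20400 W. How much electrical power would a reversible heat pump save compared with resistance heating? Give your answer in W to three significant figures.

17800 W

In absolute terms T_C = 258.15 K and T_H = 295.93 K, so ΔT = 37.78 K.
COP_Carnot = T_H/ΔT = 295.93/37.78 = 7.833.
Resistance heating needs Ẇ_res = Q̇_H = 20400 W; the reversible heat pump needs only Ẇ_hp = Q̇_H/COP = 2604 W.
Saving = 20400 − 2604 = 17800 W.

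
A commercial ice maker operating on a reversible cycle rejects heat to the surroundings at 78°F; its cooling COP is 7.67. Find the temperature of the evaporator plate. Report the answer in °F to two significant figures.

16 °F

For a Carnot refrigerator COP_R = T_C/(T_H − T_C), so T_C = COP·T_H/(1 + COP).
With T_H = 298.71 K, T_C = 7.67 × 298.71/8.670 = 264.25 K.
Converting, 264.25 K = 15.99°F.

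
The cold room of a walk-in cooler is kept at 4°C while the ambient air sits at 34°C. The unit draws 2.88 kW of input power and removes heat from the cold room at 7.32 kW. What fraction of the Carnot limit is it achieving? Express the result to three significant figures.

0.275

COP_actual = Q̇_C/Ẇ = 7.320/2.880 = 2.542.
In absolute terms T_C = 277.15 K and T_H = 307.15 K, so ΔT = 30.00 K.
COP_Carnot = T_C/ΔT = 277.15/30.00 = 9.238.
η_II = COP_actual/COP_Carnot = 2.542/9.238 = 0.2751.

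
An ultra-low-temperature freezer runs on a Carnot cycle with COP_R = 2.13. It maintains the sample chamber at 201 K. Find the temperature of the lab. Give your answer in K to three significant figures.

COP_R = T_C/(T_H − T_C) gives T_H − T_C = T_C/COP.
With T_C = 201.00 K, T_H = 201.00 × (1 + 1/2.13) = 295.37 K.

295 K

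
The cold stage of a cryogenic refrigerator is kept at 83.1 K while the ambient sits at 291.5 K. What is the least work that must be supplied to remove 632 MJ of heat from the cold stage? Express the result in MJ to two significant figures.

1600 MJ

The reservoir spacing is ΔT = 291.5 − 83.1 = 208.4 K.
The reversible limit is COP_R = T_C/ΔT = 0.3988, so W_min = Q_C/COP = Q_C·ΔT/T_C.
W_min = 632.0 × 208.4/83.10 = 1585 MJ.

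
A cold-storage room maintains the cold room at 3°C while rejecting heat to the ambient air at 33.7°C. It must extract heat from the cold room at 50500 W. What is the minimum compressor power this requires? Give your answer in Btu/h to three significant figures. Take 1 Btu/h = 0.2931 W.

In absolute terms T_C = 276.15 K and T_H = 306.85 K, so ΔT = 30.70 K.
COP_Carnot = T_C/ΔT = 276.15/30.70 = 8.995.
Ẇ_min = Q̇/COP_Carnot = 50500/8.995 = 5614 W = 19150 Btu/h.

19200 Btu/h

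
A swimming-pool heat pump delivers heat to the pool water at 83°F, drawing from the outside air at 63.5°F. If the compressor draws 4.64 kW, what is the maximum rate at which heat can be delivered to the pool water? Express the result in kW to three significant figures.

129 kW

In absolute terms T_C = 290.65 K and T_H = 301.48 K, so ΔT = 10.83 K.
COP_Carnot = T_H/ΔT = 301.48/10.83 = 27.83.
Q̇_max = COP_Carnot × Ẇ = 27.83 × 4.640 kW = 129.1 kW.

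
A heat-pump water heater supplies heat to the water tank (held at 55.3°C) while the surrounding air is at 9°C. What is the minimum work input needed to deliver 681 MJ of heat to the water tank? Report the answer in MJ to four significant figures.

96.00 MJ

In absolute terms T_C = 282.15 K and T_H = 328.45 K, so ΔT = 46.30 K.
The reversible limit is COP_HP = T_H/ΔT = 7.094, so W_min = Q_H/COP = Q_H·ΔT/T_H.
W_min = 681.0 × 46.30/328.45 = 96.00 MJ.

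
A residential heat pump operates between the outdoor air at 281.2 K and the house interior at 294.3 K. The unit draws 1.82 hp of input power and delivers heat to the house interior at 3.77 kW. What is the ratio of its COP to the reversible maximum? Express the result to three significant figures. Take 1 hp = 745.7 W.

0.124

Converting, Q̇_H = 3.770 kW = 5.056 hp, so COP_actual = Q̇_H/Ẇ = 5.056/1.820 = 2.778.
The reservoir spacing is ΔT = 294.3 − 281.2 = 13.10 K.
COP_Carnot = T_H/ΔT = 294.30/13.10 = 22.47.
η_II = COP_actual/COP_Carnot = 2.778/22.47 = 0.1236.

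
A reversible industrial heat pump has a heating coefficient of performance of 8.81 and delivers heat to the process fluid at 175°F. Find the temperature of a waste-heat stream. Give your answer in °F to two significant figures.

100 °F

COP_HP = T_H/(T_H − T_C) gives T_H − T_C = T_H/COP.
With T_H = 352.59 K, T_C = 352.59 × (1 − 1/8.81) = 312.57 K.
Converting, 312.57 K = 102.96°F.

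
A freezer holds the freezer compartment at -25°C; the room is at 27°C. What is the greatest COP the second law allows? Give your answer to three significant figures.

In absolute terms T_C = 248.15 K and T_H = 300.15 K, so ΔT = 52.00 K.
For a reversible cycle, COP_Carnot = T_C/ΔT = 248.15/52.00 = 4.772.

4.77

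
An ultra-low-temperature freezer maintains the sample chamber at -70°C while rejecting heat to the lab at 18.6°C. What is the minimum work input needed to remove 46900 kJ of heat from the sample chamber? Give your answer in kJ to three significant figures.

In absolute terms T_C = 203.15 K and T_H = 291.75 K, so ΔT = 88.60 K.
The reversible limit is COP_R = T_C/ΔT = 2.293, so W_min = Q_C/COP = Q_C·ΔT/T_C.
W_min = 46900 × 88.60/203.15 = 20450 kJ.

20500 kJ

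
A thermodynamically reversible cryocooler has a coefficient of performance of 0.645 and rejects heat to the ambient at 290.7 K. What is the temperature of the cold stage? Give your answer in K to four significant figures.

For a Carnot refrigerator COP_R = T_C/(T_H − T_C), so T_C = COP·T_H/(1 + COP).
With T_H = 290.70 K, T_C = 0.645 × 290.70/1.645 = 113.98 K.

114.0 K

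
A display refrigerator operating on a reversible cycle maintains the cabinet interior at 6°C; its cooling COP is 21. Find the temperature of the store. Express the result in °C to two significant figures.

COP_R = T_C/(T_H − T_C) gives T_H − T_C = T_C/COP.
With T_C = 279.15 K, T_H = 279.15 × (1 + 1/21) = 292.44 K.
Converting, 292.44 K = 19.29°C.

19 °C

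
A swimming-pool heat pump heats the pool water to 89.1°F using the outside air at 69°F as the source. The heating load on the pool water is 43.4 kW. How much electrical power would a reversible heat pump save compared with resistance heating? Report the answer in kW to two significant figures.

In absolute terms T_C = 293.71 K and T_H = 304.87 K, so ΔT = 11.17 K.
COP_Carnot = T_H/ΔT = 304.87/11.17 = 27.30.
Resistance heating needs Ẇ_res = Q̇_H = 43.40 kW; the reversible heat pump needs only Ẇ_hp = Q̇_H/COP = 1.590 kW.
Saving = 43.40 − 1.590 = 41.81 kW.

42 kW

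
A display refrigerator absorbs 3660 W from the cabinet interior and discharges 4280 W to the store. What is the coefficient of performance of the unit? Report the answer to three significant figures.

The first law gives Q̇_H = Q̇_C + Ẇ, so the three rates are Q̇_C = 3660, Q̇_H = 4280, Ẇ = 620.0 W.
COP_R = Q̇_C/Ẇ = 3660/620.0 = 5.903.

5.90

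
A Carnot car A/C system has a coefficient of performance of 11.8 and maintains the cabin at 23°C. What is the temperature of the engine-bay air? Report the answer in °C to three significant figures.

COP_R = T_C/(T_H − T_C) gives T_H − T_C = T_C/COP.
With T_C = 296.15 K, T_H = 296.15 × (1 + 1/11.8) = 321.25 K.
Converting, 321.25 K = 48.10°C.

48.1 °C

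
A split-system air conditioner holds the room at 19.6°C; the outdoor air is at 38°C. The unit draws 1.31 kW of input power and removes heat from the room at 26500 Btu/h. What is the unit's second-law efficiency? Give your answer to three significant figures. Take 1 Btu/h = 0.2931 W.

Converting, Q̇_C = 26500 Btu/h = 7.767 kW, so COP_actual = Q̇_C/Ẇ = 7.767/1.310 = 5.929.
In absolute terms T_C = 292.75 K and T_H = 311.15 K, so ΔT = 18.40 K.
COP_Carnot = T_C/ΔT = 292.75/18.40 = 15.91.
η_II = COP_actual/COP_Carnot = 5.929/15.91 = 0.3727.

0.373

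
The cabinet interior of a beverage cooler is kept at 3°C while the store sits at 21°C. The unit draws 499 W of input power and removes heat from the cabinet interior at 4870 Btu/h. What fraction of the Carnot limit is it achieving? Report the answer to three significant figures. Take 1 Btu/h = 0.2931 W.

Converting, Q̇_C = 4870 Btu/h = 1427 W, so COP_actual = Q̇_C/Ẇ = 1427/499.0 = 2.861.
In absolute terms T_C = 276.15 K and T_H = 294.15 K, so ΔT = 18.00 K.
COP_Carnot = T_C/ΔT = 276.15/18.00 = 15.34.
η_II = COP_actual/COP_Carnot = 2.861/15.34 = 0.1865.

0.186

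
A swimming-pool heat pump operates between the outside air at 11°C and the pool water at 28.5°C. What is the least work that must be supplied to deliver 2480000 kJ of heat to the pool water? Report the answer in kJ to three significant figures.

In absolute terms T_C = 284.15 K and T_H = 301.65 K, so ΔT = 17.50 K.
The reversible limit is COP_HP = T_H/ΔT = 17.24, so W_min = Q_H/COP = Q_H·ΔT/T_H.
W_min = 2480000 × 17.50/301.65 = 143900 kJ.

144000 kJ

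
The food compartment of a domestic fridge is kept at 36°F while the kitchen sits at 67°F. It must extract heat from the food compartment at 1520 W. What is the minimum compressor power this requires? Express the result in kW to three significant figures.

In absolute terms T_C = 275.37 K and T_H = 292.59 K, so ΔT = 17.22 K.
COP_Carnot = T_C/ΔT = 275.37/17.22 = 15.99.
Ẇ_min = Q̇/COP_Carnot = 1520/15.99 = 95.06 W = 0.09506 kW.

0.0951 kW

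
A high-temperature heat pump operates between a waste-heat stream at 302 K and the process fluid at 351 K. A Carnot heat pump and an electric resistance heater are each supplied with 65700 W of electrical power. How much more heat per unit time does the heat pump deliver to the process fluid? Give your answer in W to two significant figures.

The reservoir spacing is ΔT = 351 − 302 = 49.00 K.
COP_Carnot = T_H/ΔT = 351.00/49.00 = 7.163.
The heat pump delivers Q̇_H = COP × Ẇ = 470600 W; the resistance heater delivers Ẇ = 65700 W.
Extra = (COP − 1)·Ẇ = 404900 W.

400000 W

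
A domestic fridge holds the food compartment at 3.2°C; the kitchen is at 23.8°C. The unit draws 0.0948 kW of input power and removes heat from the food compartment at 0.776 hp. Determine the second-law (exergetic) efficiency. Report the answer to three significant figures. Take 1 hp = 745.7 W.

0.455

Converting, Q̇_C = 0.7760 hp = 0.5787 kW, so COP_actual = Q̇_C/Ẇ = 0.5787/0.09480 = 6.104.
In absolute terms T_C = 276.35 K and T_H = 296.95 K, so ΔT = 20.60 K.
COP_Carnot = T_C/ΔT = 276.35/20.60 = 13.42.
η_II = COP_actual/COP_Carnot = 6.104/13.42 = 0.4550.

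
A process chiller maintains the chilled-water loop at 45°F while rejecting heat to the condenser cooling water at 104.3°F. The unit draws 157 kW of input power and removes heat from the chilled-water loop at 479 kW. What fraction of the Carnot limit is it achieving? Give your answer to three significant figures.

0.358

COP_actual = Q̇_C/Ẇ = 479.0/157.0 = 3.051.
In absolute terms T_C = 280.37 K and T_H = 313.32 K, so ΔT = 32.94 K.
COP_Carnot = T_C/ΔT = 280.37/32.94 = 8.510.
η_II = COP_actual/COP_Carnot = 3.051/8.510 = 0.3585.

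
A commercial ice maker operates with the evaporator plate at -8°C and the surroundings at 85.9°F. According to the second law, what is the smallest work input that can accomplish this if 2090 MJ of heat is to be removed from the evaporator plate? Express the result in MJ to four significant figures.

In absolute terms T_C = 265.15 K and T_H = 303.09 K, so ΔT = 37.94 K.
The reversible limit is COP_R = T_C/ΔT = 6.988, so W_min = Q_C/COP = Q_C·ΔT/T_C.
W_min = 2090 × 37.94/265.15 = 299.1 MJ.

299.1 MJ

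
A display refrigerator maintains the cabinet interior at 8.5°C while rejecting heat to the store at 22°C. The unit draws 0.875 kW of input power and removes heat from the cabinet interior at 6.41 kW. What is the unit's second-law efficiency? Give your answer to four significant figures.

COP_actual = Q̇_C/Ẇ = 6.410/0.8750 = 7.326.
In absolute terms T_C = 281.65 K and T_H = 295.15 K, so ΔT = 13.50 K.
COP_Carnot = T_C/ΔT = 281.65/13.50 = 20.86.
η_II = COP_actual/COP_Carnot = 7.326/20.86 = 0.3511.

0.3511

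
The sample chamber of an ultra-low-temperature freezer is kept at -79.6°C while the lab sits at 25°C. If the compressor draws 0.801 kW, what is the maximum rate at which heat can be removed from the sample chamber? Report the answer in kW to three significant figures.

1.48 kW

In absolute terms T_C = 193.55 K and T_H = 298.15 K, so ΔT = 104.6 K.
COP_Carnot = T_C/ΔT = 193.55/104.6 = 1.850.
Q̇_max = COP_Carnot × Ẇ = 1.850 × 0.8010 kW = 1.482 kW.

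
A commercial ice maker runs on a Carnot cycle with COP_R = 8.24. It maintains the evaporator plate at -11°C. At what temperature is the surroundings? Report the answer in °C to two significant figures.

21 °C

COP_R = T_C/(T_H − T_C) gives T_H − T_C = T_C/COP.
With T_C = 262.15 K, T_H = 262.15 × (1 + 1/8.24) = 293.96 K.
Converting, 293.96 K = 20.81°C.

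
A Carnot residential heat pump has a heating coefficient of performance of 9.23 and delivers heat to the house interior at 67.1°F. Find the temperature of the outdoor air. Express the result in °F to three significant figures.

10.0 °F

COP_HP = T_H/(T_H − T_C) gives T_H − T_C = T_H/COP.
With T_H = 292.65 K, T_C = 292.65 × (1 − 1/9.23) = 260.94 K.
Converting, 260.94 K = 10.03°F.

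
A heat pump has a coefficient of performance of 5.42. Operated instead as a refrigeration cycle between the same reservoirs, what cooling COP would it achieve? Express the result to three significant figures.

Since Q_H = Q_C + W for any cycle, COP_R = Q_C/W = Q_H/W − 1.
COP_R = 5.42 − 1 = 4.42.

4.42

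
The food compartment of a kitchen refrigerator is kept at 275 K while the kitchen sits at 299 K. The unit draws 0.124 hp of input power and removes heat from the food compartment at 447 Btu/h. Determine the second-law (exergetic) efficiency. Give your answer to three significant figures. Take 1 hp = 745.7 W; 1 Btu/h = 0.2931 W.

0.124

Converting, Q̇_C = 447.0 Btu/h = 0.1757 hp, so COP_actual = Q̇_C/Ẇ = 0.1757/0.1240 = 1.417.
The reservoir spacing is ΔT = 299 − 275 = 24.00 K.
COP_Carnot = T_C/ΔT = 275.00/24.00 = 11.46.
η_II = COP_actual/COP_Carnot = 1.417/11.46 = 0.1237.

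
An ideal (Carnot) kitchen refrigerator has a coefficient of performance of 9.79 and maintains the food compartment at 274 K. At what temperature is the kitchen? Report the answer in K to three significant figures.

COP_R = T_C/(T_H − T_C) gives T_H − T_C = T_C/COP.
With T_C = 274.00 K, T_H = 274.00 × (1 + 1/9.79) = 301.99 K.

302 K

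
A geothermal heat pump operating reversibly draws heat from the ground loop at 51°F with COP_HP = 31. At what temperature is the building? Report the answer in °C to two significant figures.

COP_HP = T_H/(T_H − T_C) rearranges to T_H = COP·T_C/(COP − 1).
With T_C = 283.71 K, T_H = 31 × 283.71/30.00 = 293.16 K.
Converting, 293.16 K = 20.01°C.

20 °C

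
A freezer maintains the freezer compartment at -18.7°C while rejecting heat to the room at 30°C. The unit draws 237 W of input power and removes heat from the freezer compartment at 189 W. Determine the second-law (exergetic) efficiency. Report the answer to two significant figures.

COP_actual = Q̇_C/Ẇ = 189.0/237.0 = 0.7975.
In absolute terms T_C = 254.45 K and T_H = 303.15 K, so ΔT = 48.70 K.
COP_Carnot = T_C/ΔT = 254.45/48.70 = 5.225.
η_II = COP_actual/COP_Carnot = 0.7975/5.225 = 0.1526.

0.15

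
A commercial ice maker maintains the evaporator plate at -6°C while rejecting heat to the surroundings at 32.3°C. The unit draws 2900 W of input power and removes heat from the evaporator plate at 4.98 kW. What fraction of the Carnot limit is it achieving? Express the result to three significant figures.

0.246

Converting, Q̇_C = 4.980 kW = 4980 W, so COP_actual = Q̇_C/Ẇ = 4980/2900 = 1.717.
In absolute terms T_C = 267.15 K and T_H = 305.45 K, so ΔT = 38.30 K.
COP_Carnot = T_C/ΔT = 267.15/38.30 = 6.975.
η_II = COP_actual/COP_Carnot = 1.717/6.975 = 0.2462.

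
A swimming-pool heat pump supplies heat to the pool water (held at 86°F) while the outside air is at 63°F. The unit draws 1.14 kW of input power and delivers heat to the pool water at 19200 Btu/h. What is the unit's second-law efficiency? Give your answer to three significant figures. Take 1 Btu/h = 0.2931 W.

0.208

Converting, Q̇_H = 19200 Btu/h = 5.628 kW, so COP_actual = Q̇_H/Ẇ = 5.628/1.140 = 4.936.
In absolute terms T_C = 290.37 K and T_H = 303.15 K, so ΔT = 12.78 K.
COP_Carnot = T_H/ΔT = 303.15/12.78 = 23.72.
η_II = COP_actual/COP_Carnot = 4.936/23.72 = 0.2081.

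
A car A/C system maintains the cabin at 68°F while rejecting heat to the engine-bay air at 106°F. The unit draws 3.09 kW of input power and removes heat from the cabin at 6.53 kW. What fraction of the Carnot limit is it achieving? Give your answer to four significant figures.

0.1522

COP_actual = Q̇_C/Ẇ = 6.530/3.090 = 2.113.
In absolute terms T_C = 293.15 K and T_H = 314.26 K, so ΔT = 21.11 K.
COP_Carnot = T_C/ΔT = 293.15/21.11 = 13.89.
η_II = COP_actual/COP_Carnot = 2.113/13.89 = 0.1522.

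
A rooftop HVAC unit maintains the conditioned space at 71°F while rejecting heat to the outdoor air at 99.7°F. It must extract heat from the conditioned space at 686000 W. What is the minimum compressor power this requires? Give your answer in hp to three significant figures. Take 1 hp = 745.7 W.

In absolute terms T_C = 294.82 K and T_H = 310.76 K, so ΔT = 15.94 K.
COP_Carnot = T_C/ΔT = 294.82/15.94 = 18.49.
Ẇ_min = Q̇/COP_Carnot = 686000/18.49 = 37100 W = 49.75 hp.

49.8 hp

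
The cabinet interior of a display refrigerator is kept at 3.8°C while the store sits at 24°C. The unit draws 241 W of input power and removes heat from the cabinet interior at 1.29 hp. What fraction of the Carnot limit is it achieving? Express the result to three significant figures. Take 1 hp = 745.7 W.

0.291

Converting, Q̇_C = 1.290 hp = 962.0 W, so COP_actual = Q̇_C/Ẇ = 962.0/241.0 = 3.992.
In absolute terms T_C = 276.95 K and T_H = 297.15 K, so ΔT = 20.20 K.
COP_Carnot = T_C/ΔT = 276.95/20.20 = 13.71.
η_II = COP_actual/COP_Carnot = 3.992/13.71 = 0.2911.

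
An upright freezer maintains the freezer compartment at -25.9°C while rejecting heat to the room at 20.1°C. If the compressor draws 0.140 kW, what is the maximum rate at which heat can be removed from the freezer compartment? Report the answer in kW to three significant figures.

0.753 kW

In absolute terms T_C = 247.25 K and T_H = 293.25 K, so ΔT = 46.00 K.
COP_Carnot = T_C/ΔT = 247.25/46.00 = 5.375.
Q̇_max = COP_Carnot × Ẇ = 5.375 × 0.1400 kW = 0.7525 kW.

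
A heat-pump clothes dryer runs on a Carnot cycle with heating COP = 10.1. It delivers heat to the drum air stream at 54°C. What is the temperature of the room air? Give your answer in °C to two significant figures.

COP_HP = T_H/(T_H − T_C) gives T_H − T_C = T_H/COP.
With T_H = 327.15 K, T_C = 327.15 × (1 − 1/10.1) = 294.76 K.
Converting, 294.76 K = 21.61°C.

22 °C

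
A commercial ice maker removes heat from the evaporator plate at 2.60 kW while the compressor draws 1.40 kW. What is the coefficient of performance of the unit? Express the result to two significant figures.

The first law gives Q̇_H = Q̇_C + Ẇ, so the three rates are Q̇_C = 2.600, Q̇_H = 4.000, Ẇ = 1.400 kW.
COP_R = Q̇_C/Ẇ = 2.600/1.400 = 1.857.

1.9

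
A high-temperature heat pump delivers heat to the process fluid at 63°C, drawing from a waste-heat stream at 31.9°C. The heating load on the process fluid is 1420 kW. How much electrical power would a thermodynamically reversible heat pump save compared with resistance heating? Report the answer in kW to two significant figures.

1300 kW

In absolute terms T_C = 305.05 K and T_H = 336.15 K, so ΔT = 31.10 K.
COP_Carnot = T_H/ΔT = 336.15/31.10 = 10.81.
Resistance heating needs Ẇ_res = Q̇_H = 1420 kW; the reversible heat pump needs only Ẇ_hp = Q̇_H/COP = 131.4 kW.
Saving = 1420 − 131.4 = 1289 kW.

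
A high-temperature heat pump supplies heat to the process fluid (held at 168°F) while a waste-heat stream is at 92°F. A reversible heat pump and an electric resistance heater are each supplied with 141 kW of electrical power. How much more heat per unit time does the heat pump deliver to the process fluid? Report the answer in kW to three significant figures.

1020 kW

In absolute terms T_C = 306.48 K and T_H = 348.71 K, so ΔT = 42.22 K.
COP_Carnot = T_H/ΔT = 348.71/42.22 = 8.259.
The heat pump delivers Q̇_H = COP × Ẇ = 1164 kW; the resistance heater delivers Ẇ = 141.0 kW.
Extra = (COP − 1)·Ẇ = 1023 kW.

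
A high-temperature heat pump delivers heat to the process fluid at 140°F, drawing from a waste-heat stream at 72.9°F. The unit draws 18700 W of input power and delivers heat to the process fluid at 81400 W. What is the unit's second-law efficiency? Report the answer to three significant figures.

COP_actual = Q̇_H/Ẇ = 81400/18700 = 4.353.
In absolute terms T_C = 295.87 K and T_H = 333.15 K, so ΔT = 37.28 K.
COP_Carnot = T_H/ΔT = 333.15/37.28 = 8.937.
η_II = COP_actual/COP_Carnot = 4.353/8.937 = 0.4871.

0.487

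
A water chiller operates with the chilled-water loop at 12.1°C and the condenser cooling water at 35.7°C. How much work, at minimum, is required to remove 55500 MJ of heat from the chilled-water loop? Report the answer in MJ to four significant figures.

In absolute terms T_C = 285.25 K and T_H = 308.85 K, so ΔT = 23.60 K.
The reversible limit is COP_R = T_C/ΔT = 12.09, so W_min = Q_C/COP = Q_C·ΔT/T_C.
W_min = 55500 × 23.60/285.25 = 4592 MJ.

4592 MJ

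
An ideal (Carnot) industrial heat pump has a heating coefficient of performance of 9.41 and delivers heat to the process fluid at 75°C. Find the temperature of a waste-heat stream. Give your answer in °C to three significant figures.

38.0 °C

COP_HP = T_H/(T_H − T_C) gives T_H − T_C = T_H/COP.
With T_H = 348.15 K, T_C = 348.15 × (1 − 1/9.41) = 311.15 K.
Converting, 311.15 K = 38.00°C.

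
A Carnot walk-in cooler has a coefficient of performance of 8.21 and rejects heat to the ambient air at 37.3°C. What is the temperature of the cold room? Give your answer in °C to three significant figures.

3.59 °C

For a Carnot refrigerator COP_R = T_C/(T_H − T_C), so T_C = COP·T_H/(1 + COP).
With T_H = 310.45 K, T_C = 8.21 × 310.45/9.210 = 276.74 K.
Converting, 276.74 K = 3.59°C.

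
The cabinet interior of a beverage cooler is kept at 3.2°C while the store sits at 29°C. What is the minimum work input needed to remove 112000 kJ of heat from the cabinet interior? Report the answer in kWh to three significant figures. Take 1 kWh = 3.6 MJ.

In absolute terms T_C = 276.35 K and T_H = 302.15 K, so ΔT = 25.80 K.
The reversible limit is COP_R = T_C/ΔT = 10.71, so W_min = Q_C/COP = Q_C·ΔT/T_C.
W_min = 112000 × 25.80/276.35 = 10460 kJ = 2.905 kWh.

2.90 kWh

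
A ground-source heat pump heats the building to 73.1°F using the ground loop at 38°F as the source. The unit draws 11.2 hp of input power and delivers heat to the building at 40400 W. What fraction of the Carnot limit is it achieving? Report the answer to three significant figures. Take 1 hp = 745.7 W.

0.319

Converting, Q̇_H = 40400 W = 54.18 hp, so COP_actual = Q̇_H/Ẇ = 54.18/11.20 = 4.837.
In absolute terms T_C = 276.48 K and T_H = 295.98 K, so ΔT = 19.50 K.
COP_Carnot = T_H/ΔT = 295.98/19.50 = 15.18.
η_II = COP_actual/COP_Carnot = 4.837/15.18 = 0.3187.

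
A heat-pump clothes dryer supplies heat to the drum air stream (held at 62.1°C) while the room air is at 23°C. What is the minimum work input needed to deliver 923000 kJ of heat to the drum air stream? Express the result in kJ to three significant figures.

In absolute terms T_C = 296.15 K and T_H = 335.25 K, so ΔT = 39.10 K.
The reversible limit is COP_HP = T_H/ΔT = 8.574, so W_min = Q_H/COP = Q_H·ΔT/T_H.
W_min = 923000 × 39.10/335.25 = 107600 kJ.

108000 kJ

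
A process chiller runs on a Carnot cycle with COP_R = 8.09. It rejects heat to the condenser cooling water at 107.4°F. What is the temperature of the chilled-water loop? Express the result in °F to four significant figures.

For a Carnot refrigerator COP_R = T_C/(T_H − T_C), so T_C = COP·T_H/(1 + COP).
With T_H = 315.04 K, T_C = 8.09 × 315.04/9.090 = 280.38 K.
Converting, 280.38 K = 45.02°F.

45.02 °F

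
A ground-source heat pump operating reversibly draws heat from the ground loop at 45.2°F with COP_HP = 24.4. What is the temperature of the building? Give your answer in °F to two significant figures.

67 °F

COP_HP = T_H/(T_H − T_C) rearranges to T_H = COP·T_C/(COP − 1).
With T_C = 280.48 K, T_H = 24.4 × 280.48/23.40 = 292.47 K.
Converting, 292.47 K = 66.78°F.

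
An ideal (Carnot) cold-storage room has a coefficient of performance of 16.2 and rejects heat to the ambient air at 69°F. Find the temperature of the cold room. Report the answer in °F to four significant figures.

38.26 °F

For a Carnot refrigerator COP_R = T_C/(T_H − T_C), so T_C = COP·T_H/(1 + COP).
With T_H = 293.71 K, T_C = 16.2 × 293.71/17.20 = 276.63 K.
Converting, 276.63 K = 38.26°F.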